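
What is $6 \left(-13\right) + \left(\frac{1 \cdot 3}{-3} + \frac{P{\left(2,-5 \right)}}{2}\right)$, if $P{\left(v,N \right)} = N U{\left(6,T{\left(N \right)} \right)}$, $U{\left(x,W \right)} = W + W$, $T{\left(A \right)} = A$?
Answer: $-54$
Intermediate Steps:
$U{\left(x,W \right)} = 2 W$
$P{\left(v,N \right)} = 2 N^{2}$ ($P{\left(v,N \right)} = N 2 N = 2 N^{2}$)
$6 \left(-13\right) + \left(\frac{1 \cdot 3}{-3} + \frac{P{\left(2,-5 \right)}}{2}\right) = 6 \left(-13\right) + \left(\frac{1 \cdot 3}{-3} + \frac{2 \left(-5\right)^{2}}{2}\right) = -78 + \left(3 \left(- \frac{1}{3}\right) + 2 \cdot 25 \cdot \frac{1}{2}\right) = -78 + \left(-1 + 50 \cdot \frac{1}{2}\right) = -78 + \left(-1 + 25\right) = -78 + 24 = -54$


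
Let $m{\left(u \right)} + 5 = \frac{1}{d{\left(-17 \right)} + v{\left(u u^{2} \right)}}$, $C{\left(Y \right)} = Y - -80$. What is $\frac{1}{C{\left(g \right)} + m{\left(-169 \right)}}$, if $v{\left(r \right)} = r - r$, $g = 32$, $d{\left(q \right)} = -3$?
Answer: $\frac{3}{320} \approx 0.009375$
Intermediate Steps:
$v{\left(r \right)} = 0$
$C{\left(Y \right)} = 80 + Y$ ($C{\left(Y \right)} = Y + 80 = 80 + Y$)
$m{\left(u \right)} = - \frac{16}{3}$ ($m{\left(u \right)} = -5 + \frac{1}{-3 + 0} = -5 + \frac{1}{-3} = -5 - \frac{1}{3} = - \frac{16}{3}$)
$\frac{1}{C{\left(g \right)} + m{\left(-169 \right)}} = \frac{1}{\left(80 + 32\right) - \frac{16}{3}} = \frac{1}{112 - \frac{16}{3}} = \frac{1}{\frac{320}{3}} = \frac{3}{320}$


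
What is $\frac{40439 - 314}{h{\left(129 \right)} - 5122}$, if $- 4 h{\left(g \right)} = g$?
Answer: $- \frac{160500}{20617} \approx -7.7848$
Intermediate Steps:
$h{\left(g \right)} = - \frac{g}{4}$
$\frac{40439 - 314}{h{\left(129 \right)} - 5122} = \frac{40439 - 314}{\left(- \frac{1}{4}\right) 129 - 5122} = \frac{40439 - 314}{- \frac{129}{4} - 5122} = \frac{40125}{- \frac{20617}{4}} = 40125 \left(- \frac{4}{20617}\right) = - \frac{160500}{20617}$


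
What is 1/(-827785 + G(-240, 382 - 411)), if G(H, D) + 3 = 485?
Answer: -1/827303 ≈ -1.2087e-6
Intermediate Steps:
G(H, D) = 482 (G(H, D) = -3 + 485 = 482)
1/(-827785 + G(-240, 382 - 411)) = 1/(-827785 + 482) = 1/(-827303) = -1/827303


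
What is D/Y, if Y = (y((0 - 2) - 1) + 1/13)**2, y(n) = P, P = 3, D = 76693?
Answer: 12961117/1600 ≈ 8100.7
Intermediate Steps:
y(n) = 3
Y = 1600/169 (Y = (3 + 1/13)**2 = (40/13)**2 = 1600/169 ≈ 9.4675)
D/Y = 76693/(1600/169) = 76693*(169/1600) = 12961117/1600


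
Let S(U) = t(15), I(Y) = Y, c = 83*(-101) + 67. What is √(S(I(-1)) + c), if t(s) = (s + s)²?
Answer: 6*I*√206 ≈ 86.116*I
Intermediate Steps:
c = -8316 (c = -8383 + 67 = -8316)
t(s) = 4*s² (t(s) = (2*s)² = 4*s²)
S(U) = 900 (S(U) = 4*15² = 4*225 = 900)
√(S(I(-1)) + c) = √(900 - 8316) = √(-7416) = 6*I*√206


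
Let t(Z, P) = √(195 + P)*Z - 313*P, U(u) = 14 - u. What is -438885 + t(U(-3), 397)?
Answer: -563146 + 68*√37 ≈ -5.6273e+5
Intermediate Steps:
t(Z, P) = -313*P + Z*√(195 + P) (t(Z, P) = Z*√(195 + P) - 313*P = -313*P + Z*√(195 + P))
-438885 + t(U(-3), 397) = -438885 + (-313*397 + (14 - 1*(-3))*√(195 + 397)) = -438885 + (-124261 + (14 + 3)*√592) = -438885 + (-124261 + 17*(4*√37)) = -438885 + (-124261 + 68*√37) = -563146 + 68*√37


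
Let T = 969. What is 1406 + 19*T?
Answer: 19817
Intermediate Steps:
1406 + 19*T = 1406 + 19*969 = 1406 + 18411 = 19817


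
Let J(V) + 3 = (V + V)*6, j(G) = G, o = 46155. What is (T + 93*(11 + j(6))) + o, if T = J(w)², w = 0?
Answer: 47745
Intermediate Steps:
J(V) = -3 + 12*V (J(V) = -3 + (V + V)*6 = -3 + (2*V)*6 = -3 + 12*V)
T = 9 (T = (-3 + 12*0)² = (-3 + 0)² = (-3)² = 9)
(T + 93*(11 + j(6))) + o = (9 + 93*(11 + 6)) + 46155 = (9 + 93*17) + 46155 = (9 + 1581) + 46155 = 1590 + 46155 = 47745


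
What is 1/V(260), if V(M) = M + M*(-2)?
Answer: -1/260 ≈ -0.0038462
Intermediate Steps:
V(M) = -M (V(M) = M - 2*M = -M)
1/V(260) = 1/(-1*260) = 1/(-260) = -1/260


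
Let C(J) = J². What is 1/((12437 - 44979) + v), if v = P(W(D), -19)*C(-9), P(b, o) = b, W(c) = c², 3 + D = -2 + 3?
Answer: -1/32218 ≈ -3.1039e-5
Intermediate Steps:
D = -2 (D = -3 + (-2 + 3) = -3 + 1 = -2)
v = 324 (v = (-2)²*(-9)² = 4*81 = 324)
1/((12437 - 44979) + v) = 1/((12437 - 44979) + 324) = 1/(-32542 + 324) = 1/(-32218) = -1/32218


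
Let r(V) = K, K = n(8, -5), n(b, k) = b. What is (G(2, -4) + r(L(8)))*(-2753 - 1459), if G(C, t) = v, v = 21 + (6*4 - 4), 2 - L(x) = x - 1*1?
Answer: -206388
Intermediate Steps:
L(x) = 3 - x (L(x) = 2 - (x - 1*1) = 2 - (x - 1) = 2 - (-1 + x) = 2 + (1 - x) = 3 - x)
v = 41 (v = 21 + (24 - 4) = 21 + 20 = 41)
K = 8
r(V) = 8
G(C, t) = 41
(G(2, -4) + r(L(8)))*(-2753 - 1459) = (41 + 8)*(-2753 - 1459) = 49*(-4212) = -206388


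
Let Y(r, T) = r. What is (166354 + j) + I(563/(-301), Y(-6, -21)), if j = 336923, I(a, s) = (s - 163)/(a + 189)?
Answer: 28347529433/56326 ≈ 5.0328e+5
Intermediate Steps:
I(a, s) = (-163 + s)/(189 + a)
(166354 + j) + I(563/(-301), Y(-6, -21)) = (166354 + 336923) + (-163 - 6)/(189 + 563/(-301)) = 503277 - 169/(189 + 563*(-1/301)) = 503277 - 169/(189 - 563/301) = 503277 - 169/(56326/301) = 503277 + (301/56326)*(-169) = 503277 - 50869/56326 = 28347529433/56326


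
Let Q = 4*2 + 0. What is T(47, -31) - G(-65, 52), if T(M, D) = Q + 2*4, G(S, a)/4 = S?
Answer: 276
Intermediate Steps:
G(S, a) = 4*S
Q = 8 (Q = 8 + 0 = 8)
T(M, D) = 16 (T(M, D) = 8 + 2*4 = 8 + 8 = 16)
T(47, -31) - G(-65, 52) = 16 - 4*(-65) = 16 - 1*(-260) = 16 + 260 = 276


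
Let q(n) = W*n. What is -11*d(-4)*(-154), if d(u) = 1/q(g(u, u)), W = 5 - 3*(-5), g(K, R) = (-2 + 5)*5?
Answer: 847/150 ≈ 5.6467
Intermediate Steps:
g(K, R) = 15 (g(K, R) = 3*5 = 15)
W = 20 (W = 5 + 15 = 20)
q(n) = 20*n
d(u) = 1/300 (d(u) = 1/(20*15) = 1/300)
-11*d(-4)*(-154) = -11*1/300*(-154) = -11/300*(-154) = 847/150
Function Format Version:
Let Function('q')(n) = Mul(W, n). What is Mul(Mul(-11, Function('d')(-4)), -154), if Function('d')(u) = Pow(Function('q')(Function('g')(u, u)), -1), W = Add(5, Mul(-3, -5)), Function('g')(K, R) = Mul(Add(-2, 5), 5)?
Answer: Rational(847, 150) ≈ 5.6467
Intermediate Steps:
Function('g')(K, R) = 15 (Function('g')(K, R) = Mul(3, 5) = 15)
W = 20 (W = Add(5, 15) = 20)
Function('q')(n) = Mul(20, n)
Function('d')(u) = Rational(1, 300) (Function('d')(u) = Pow(Mul(20, 15), -1) = Pow(300, -1) = Rational(1, 300))
Mul(Mul(-11, Function('d')(-4)), -154) = Mul(Mul(-11, Rational(1, 300)), -154) = Mul(Rational(-11, 300), -154) = Rational(847, 150)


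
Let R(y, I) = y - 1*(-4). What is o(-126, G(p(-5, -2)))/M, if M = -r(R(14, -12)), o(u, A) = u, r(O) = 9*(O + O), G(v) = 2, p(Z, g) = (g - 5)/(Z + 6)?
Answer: 7/18 ≈ 0.38889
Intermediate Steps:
p(Z, g) = (-5 + g)/(6 + Z)
R(y, I) = 4 + y (R(y, I) = y + 4 = 4 + y)
r(O) = 18*O (r(O) = 9*(2*O) = 18*O)
M = -324 (M = -18*(4 + 14) = -18*18 = -1*324 = -324)
o(-126, G(p(-5, -2)))/M = -126/(-324) = -126*(-1/324) = 7/18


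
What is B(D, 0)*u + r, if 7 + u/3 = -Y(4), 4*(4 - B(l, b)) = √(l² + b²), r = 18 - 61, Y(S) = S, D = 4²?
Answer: -43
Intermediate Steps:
D = 16
r = -43
B(l, b) = 4 - √(b² + l²)/4 (B(l, b) = 4 - √(l² + b²)/4 = 4 - √(b² + l²)/4)
u = -33 (u = -21 + 3*(-1*4) = -21 + 3*(-4) = -21 - 12 = -33)
B(D, 0)*u + r = (4 - √(0² + 16²)/4)*(-33) - 43 = (4 - √(0 + 256)/4)*(-33) - 43 = (4 - √256/4)*(-33) - 43 = (4 - ¼*16)*(-33) - 43 = (4 - 4)*(-33) - 43 = 0*(-33) - 43 = 0 - 43 = -43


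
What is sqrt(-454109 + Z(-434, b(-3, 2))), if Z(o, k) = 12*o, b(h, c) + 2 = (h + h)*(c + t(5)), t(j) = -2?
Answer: I*sqrt(459317) ≈ 677.73*I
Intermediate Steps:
b(h, c) = -2 + 2*h*(-2 + c) (b(h, c) = -2 + (h + h)*(c - 2) = -2 + (2*h)*(-2 + c) = -2 + 2*h*(-2 + c))
sqrt(-454109 + Z(-434, b(-3, 2))) = sqrt(-454109 + 12*(-434)) = sqrt(-454109 - 5208) = sqrt(-459317) = I*sqrt(459317)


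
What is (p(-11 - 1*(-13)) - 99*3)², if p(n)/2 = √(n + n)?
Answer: 85849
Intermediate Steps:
p(n) = 2*√2*√n (p(n) = 2*√(n + n) = 2*√(2*n) = 2*(√2*√n) = 2*√2*√n)
(p(-11 - 1*(-13)) - 99*3)² = (2*√2*√(-11 - 1*(-13)) - 99*3)² = (2*√2*√(-11 + 13) - 297)² = (2*√2*√2 - 297)² = (4 - 297)² = (-293)² = 85849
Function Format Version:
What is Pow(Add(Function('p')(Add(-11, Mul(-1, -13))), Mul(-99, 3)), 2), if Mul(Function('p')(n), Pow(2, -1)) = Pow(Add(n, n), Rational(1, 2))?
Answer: 85849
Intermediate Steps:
Function('p')(n) = Mul(2, Pow(2, Rational(1, 2)), Pow(n, Rational(1, 2))) (Function('p')(n) = Mul(2, Pow(Add(n, n), Rational(1, 2))) = Mul(2, Pow(Mul(2, n), Rational(1, 2))) = Mul(2, Mul(Pow(2, Rational(1, 2)), Pow(n, Rational(1, 2)))) = Mul(2, Pow(2, Rational(1, 2)), Pow(n, Rational(1, 2))))
Pow(Add(Function('p')(Add(-11, Mul(-1, -13))), Mul(-99, 3)), 2) = Pow(Add(Mul(2, Pow(2, Rational(1, 2)), Pow(Add(-11, Mul(-1, -13)), Rational(1, 2))), Mul(-99, 3)), 2) = Pow(Add(Mul(2, Pow(2, Rational(1, 2)), Pow(Add(-11, 13), Rational(1, 2))), -297), 2) = Pow(Add(Mul(2, Pow(2, Rational(1, 2)), Pow(2, Rational(1, 2))), -297), 2) = Pow(Add(4, -297), 2) = Pow(-293, 2) = 85849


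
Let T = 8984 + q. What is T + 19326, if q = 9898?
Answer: 38208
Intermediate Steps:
T = 18882 (T = 8984 + 9898 = 18882)
T + 19326 = 18882 + 19326 = 38208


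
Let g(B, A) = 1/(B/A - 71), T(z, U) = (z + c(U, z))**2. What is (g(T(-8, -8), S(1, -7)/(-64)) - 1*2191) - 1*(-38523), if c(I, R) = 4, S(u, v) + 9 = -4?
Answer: 3669545/101 ≈ 36332.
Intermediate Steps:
S(u, v) = -13 (S(u, v) = -9 - 4 = -13)
T(z, U) = (4 + z)**2 (T(z, U) = (z + 4)**2 = (4 + z)**2)
g(B, A) = 1/(-71 + B/A)
(g(T(-8, -8), S(1, -7)/(-64)) - 1*2191) - 1*(-38523) = (-(-13/(-64))/(-(4 - 8)**2 + 71*(-13/(-64))) - 1*2191) - 1*(-38523) = (-(-13*(-1/64))/(-1*(-4)**2 + 71*(-13*(-1/64))) - 2191) + 38523 = (-1*13/64/(-1*16 + 71*(13/64)) - 2191) + 38523 = (-1*13/64/(-16 + 923/64) - 2191) + 38523 = (-1*13/64/(-101/64) - 2191) + 38523 = (-1*13/64*(-64/101) - 2191) + 38523 = (13/101 - 2191) + 38523 = -221278/101 + 38523 = 3669545/101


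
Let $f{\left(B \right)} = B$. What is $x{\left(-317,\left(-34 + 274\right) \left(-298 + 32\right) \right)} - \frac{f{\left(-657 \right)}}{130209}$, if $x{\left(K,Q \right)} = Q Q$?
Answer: $\frac{176890905677019}{43403} \approx 4.0755 \cdot 10^{9}$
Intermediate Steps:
$x{\left(K,Q \right)} = Q^{2}$
$x{\left(-317,\left(-34 + 274\right) \left(-298 + 32\right) \right)} - \frac{f{\left(-657 \right)}}{130209} = \left(\left(-34 + 274\right) \left(-298 + 32\right)\right)^{2} - - \frac{657}{130209} = \left(240 \left(-266\right)\right)^{2} - \left(-657\right) \frac{1}{130209} = \left(-63840\right)^{2} - - \frac{219}{43403} = 4075545600 + \frac{219}{43403} = \frac{176890905677019}{43403}$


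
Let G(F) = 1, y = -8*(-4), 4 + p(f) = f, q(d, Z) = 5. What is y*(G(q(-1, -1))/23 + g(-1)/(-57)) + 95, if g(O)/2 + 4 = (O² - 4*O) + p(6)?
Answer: 40651/437 ≈ 93.023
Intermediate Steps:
p(f) = -4 + f
y = 32
g(O) = -4 - 8*O + 2*O² (g(O) = -8 + 2*((O² - 4*O) + (-4 + 6)) = -8 + 2*((O² - 4*O) + 2) = -8 + 2*(2 + O² - 4*O) = -8 + (4 - 8*O + 2*O²) = -4 - 8*O + 2*O²)
y*(G(q(-1, -1))/23 + g(-1)/(-57)) + 95 = 32*(1/23 + (-4 - 8*(-1) + 2*(-1)²)/(-57)) + 95 = 32*(1*(1/23) + (-4 + 8 + 2*1)*(-1/57)) + 95 = 32*(1/23 + (-4 + 8 + 2)*(-1/57)) + 95 = 32*(1/23 + 6*(-1/57)) + 95 = 32*(1/23 - 2/19) + 95 = 32*(-27/437) + 95 = -864/437 + 95 = 40651/437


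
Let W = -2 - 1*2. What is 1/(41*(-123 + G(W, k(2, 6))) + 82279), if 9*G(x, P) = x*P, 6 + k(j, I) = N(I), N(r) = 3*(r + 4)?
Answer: 3/230396 ≈ 1.3021e-5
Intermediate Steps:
N(r) = 12 + 3*r (N(r) = 3*(4 + r) = 12 + 3*r)
W = -4 (W = -2 - 2 = -4)
k(j, I) = 6 + 3*I (k(j, I) = -6 + (12 + 3*I) = 6 + 3*I)
G(x, P) = P*x/9 (G(x, P) = (x*P)/9 = (P*x)/9 = P*x/9)
1/(41*(-123 + G(W, k(2, 6))) + 82279) = 1/(41*(-123 + (⅑)*(6 + 3*6)*(-4)) + 82279) = 1/(41*(-123 + (⅑)*(6 + 18)*(-4)) + 82279) = 1/(41*(-123 + (⅑)*24*(-4)) + 82279) = 1/(41*(-123 - 32/3) + 82279) = 1/(41*(-401/3) + 82279) = 1/(-16441/3 + 82279) = 1/(230396/3) = 3/230396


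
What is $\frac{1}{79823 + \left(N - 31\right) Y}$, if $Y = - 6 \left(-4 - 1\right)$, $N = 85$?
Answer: $\frac{1}{81443} \approx 1.2279 \cdot 10^{-5}$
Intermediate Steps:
$Y = 30$ ($Y = \left(-6\right) \left(-5\right) = 30$)
$\frac{1}{79823 + \left(N - 31\right) Y} = \frac{1}{79823 + \left(85 - 31\right) 30} = \frac{1}{79823 + 54 \cdot 30} = \frac{1}{79823 + 1620} = \frac{1}{81443}$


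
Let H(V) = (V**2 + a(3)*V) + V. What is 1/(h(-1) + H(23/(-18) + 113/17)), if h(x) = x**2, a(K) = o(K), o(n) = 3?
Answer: 93636/4804117 ≈ 0.019491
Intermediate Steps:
a(K) = 3
H(V) = V**2 + 4*V (H(V) = (V**2 + 3*V) + V = V**2 + 4*V)
1/(h(-1) + H(23/(-18) + 113/17)) = 1/((-1)**2 + (23/(-18) + 113/17)*(4 + (23/(-18) + 113/17))) = 1/(1 + (23*(-1/18) + 113*(1/17))*(4 + (23*(-1/18) + 113*(1/17)))) = 1/(1 + (-23/18 + 113/17)*(4 + (-23/18 + 113/17))) = 1/(1 + 1643*(4 + 1643/306)/306) = 1/(1 + (1643/306)*(2867/306)) = 1/(1 + 4710481/93636) = 1/(4804117/93636) = 93636/4804117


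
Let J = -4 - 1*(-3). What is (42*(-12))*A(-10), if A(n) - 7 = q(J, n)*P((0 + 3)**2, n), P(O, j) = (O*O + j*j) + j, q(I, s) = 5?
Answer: -434448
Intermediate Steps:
J = -1 (J = -4 + 3 = -1)
P(O, j) = j + O**2 + j**2 (P(O, j) = (O**2 + j**2) + j = j + O**2 + j**2)
A(n) = 412 + 5*n + 5*n**2 (A(n) = 7 + 5*(n + ((0 + 3)**2)**2 + n**2) = 7 + 5*(n + (3**2)**2 + n**2) = 7 + 5*(n + 9**2 + n**2) = 7 + 5*(n + 81 + n**2) = 7 + 5*(81 + n + n**2) = 7 + (405 + 5*n + 5*n**2) = 412 + 5*n + 5*n**2)
(42*(-12))*A(-10) = (42*(-12))*(412 + 5*(-10) + 5*(-10)**2) = -504*(412 - 50 + 5*100) = -504*(412 - 50 + 500) = -504*862 = -434448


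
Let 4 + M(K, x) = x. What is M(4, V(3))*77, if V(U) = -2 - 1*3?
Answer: -693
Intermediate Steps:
V(U) = -5 (V(U) = -2 - 3 = -5)
M(K, x) = -4 + x
M(4, V(3))*77 = (-4 - 5)*77 = -9*77 = -693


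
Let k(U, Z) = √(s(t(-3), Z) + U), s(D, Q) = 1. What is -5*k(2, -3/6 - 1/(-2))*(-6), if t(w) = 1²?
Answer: 30*√3 ≈ 51.962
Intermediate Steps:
t(w) = 1
k(U, Z) = √(1 + U)
-5*k(2, -3/6 - 1/(-2))*(-6) = -5*√(1 + 2)*(-6) = -5*√3*(-6) = 30*√3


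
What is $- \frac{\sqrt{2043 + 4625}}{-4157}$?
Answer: $\frac{2 \sqrt{1667}}{4157} \approx 0.019643$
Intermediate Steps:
$- \frac{\sqrt{2043 + 4625}}{-4157} = - \frac{\sqrt{6668} \left(-1\right)}{4157} = - \frac{2 \sqrt{1667} \left(-1\right)}{4157} = - \frac{\left(-2\right) \sqrt{1667}}{4157} = \frac{2 \sqrt{1667}}{4157}$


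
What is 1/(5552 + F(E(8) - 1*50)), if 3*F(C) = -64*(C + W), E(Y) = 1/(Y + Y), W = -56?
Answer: 1/7812 ≈ 0.00012801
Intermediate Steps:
E(Y) = 1/(2*Y)
F(C) = 3584/3 - 64*C/3 (F(C) = (-64*(C - 56))/3 = (-64*(-56 + C))/3 = (3584 - 64*C)/3 = 3584/3 - 64*C/3)
1/(5552 + F(E(8) - 1*50)) = 1/(5552 + (3584/3 - 64*((½)/8 - 1*50)/3)) = 1/(5552 + (3584/3 - 64*((½)*(⅛) - 50)/3)) = 1/(5552 + (3584/3 - 64*(1/16 - 50)/3)) = 1/(5552 + (3584/3 - 64/3*(-799/16))) = 1/(5552 + (3584/3 + 3196/3)) = 1/(5552 + 2260) = 1/7812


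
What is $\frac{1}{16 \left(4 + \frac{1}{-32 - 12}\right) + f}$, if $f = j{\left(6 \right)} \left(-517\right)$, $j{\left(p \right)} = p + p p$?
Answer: $- \frac{11}{238154} \approx -4.6189 \cdot 10^{-5}$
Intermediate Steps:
$j{\left(p \right)} = p + p^{2}$
$f = -21714$ ($f = 6 \left(1 + 6\right) \left(-517\right) = 6 \cdot 7 \left(-517\right) = 42 \left(-517\right) = -21714$)
$\frac{1}{16 \left(4 + \frac{1}{-32 - 12}\right) + f} = \frac{1}{16 \left(4 + \frac{1}{-32 - 12}\right) - 21714} = \frac{1}{16 \left(4 + \frac{1}{-44}\right) - 21714} = \frac{1}{16 \left(4 - \frac{1}{44}\right) - 21714} = \frac{1}{16 \cdot \frac{175}{44} - 21714} = \frac{1}{\frac{700}{11} - 21714} = \frac{1}{- \frac{238154}{11}} = - \frac{11}{238154}$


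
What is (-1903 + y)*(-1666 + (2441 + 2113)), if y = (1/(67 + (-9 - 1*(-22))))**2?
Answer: -4396690839/800 ≈ -5.4959e+6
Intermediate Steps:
y = 1/6400 (y = (1/(67 + (-9 + 22)))**2 = (1/(67 + 13))**2 = (1/80)**2 = 1/6400 ≈ 0.00015625)
(-1903 + y)*(-1666 + (2441 + 2113)) = (-1903 + 1/6400)*(-1666 + (2441 + 2113)) = -12179199*(-1666 + 4554)/6400 = -12179199/6400*2888 = -4396690839/800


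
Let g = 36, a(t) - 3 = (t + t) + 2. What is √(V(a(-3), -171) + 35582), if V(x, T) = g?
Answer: √35618 ≈ 188.73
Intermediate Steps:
a(t) = 5 + 2*t (a(t) = 3 + ((t + t) + 2) = 3 + (2*t + 2) = 3 + (2 + 2*t) = 5 + 2*t)
V(x, T) = 36
√(V(a(-3), -171) + 35582) = √(36 + 35582) = √35618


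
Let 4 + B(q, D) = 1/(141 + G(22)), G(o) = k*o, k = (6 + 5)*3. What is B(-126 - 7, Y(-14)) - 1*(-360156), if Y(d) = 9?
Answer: 312251785/867 ≈ 3.6015e+5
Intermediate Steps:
k = 33 (k = 11*3 = 33)
G(o) = 33*o
B(q, D) = -3467/867 (B(q, D) = -4 + 1/(141 + 33*22) = -4 + 1/(141 + 726) = -4 + 1/867 = -3467/867)
B(-126 - 7, Y(-14)) - 1*(-360156) = -3467/867 - 1*(-360156) = -3467/867 + 360156 = 312251785/867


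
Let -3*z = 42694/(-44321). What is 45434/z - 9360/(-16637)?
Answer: 50252598883947/355150039 ≈ 1.4150e+5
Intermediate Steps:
z = 42694/132963 (z = -42694/(3*(-44321)) = -42694*(-1)/(3*44321) = -1/3*(-42694/44321) = 42694/132963 ≈ 0.32110)
45434/z - 9360/(-16637) = 45434/(42694/132963) - 9360/(-16637) = 45434*(132963/42694) - 9360*(-1/16637) = 3020520471/21347 + 9360/16637 = 50252598883947/355150039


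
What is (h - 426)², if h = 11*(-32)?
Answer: 605284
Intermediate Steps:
h = -352
(h - 426)² = (-352 - 426)² = (-778)² = 605284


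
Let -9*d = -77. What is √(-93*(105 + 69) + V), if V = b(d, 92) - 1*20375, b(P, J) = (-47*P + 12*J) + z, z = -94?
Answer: I*√323542/3 ≈ 189.6*I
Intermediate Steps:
d = 77/9 (d = -⅑*(-77) = 77/9 ≈ 8.5556)
b(P, J) = -94 - 47*P + 12*J (b(P, J) = (-47*P + 12*J) - 94 = -94 - 47*P + 12*J)
V = -177904/9 (V = (-94 - 47*77/9 + 12*92) - 1*20375 = (-94 - 3619/9 + 1104) - 20375 = 5471/9 - 20375 = -177904/9 ≈ -19767.)
√(-93*(105 + 69) + V) = √(-93*(105 + 69) - 177904/9) = √(-93*174 - 177904/9) = √(-16182 - 177904/9) = √(-323542/9) = I*√323542/3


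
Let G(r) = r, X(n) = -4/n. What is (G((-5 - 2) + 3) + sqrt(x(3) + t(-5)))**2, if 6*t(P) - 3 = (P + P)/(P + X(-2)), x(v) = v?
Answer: (24 - sqrt(146))**2/36 ≈ 3.9448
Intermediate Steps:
t(P) = 1/2 + P/(3*(2 + P)) (t(P) = 1/2 + ((P + P)/(P - 4/(-2)))/6 = 1/2 + ((2*P)/(P - 4*(-1/2)))/6 = 1/2 + ((2*P)/(P + 2))/6 = 1/2 + ((2*P)/(2 + P))/6 = 1/2 + (2*P/(2 + P))/6 = 1/2 + P/(3*(2 + P)))
(G((-5 - 2) + 3) + sqrt(x(3) + t(-5)))**2 = (((-5 - 2) + 3) + sqrt(3 + (6 + 5*(-5))/(6*(2 - 5))))**2 = ((-7 + 3) + sqrt(3 + (1/6)*(6 - 25)/(-3)))**2 = (-4 + sqrt(3 + (1/6)*(-1/3)*(-19)))**2 = (-4 + sqrt(3 + 19/18))**2 = (-4 + sqrt(73/18))**2 = (-4 + sqrt(146)/6)**2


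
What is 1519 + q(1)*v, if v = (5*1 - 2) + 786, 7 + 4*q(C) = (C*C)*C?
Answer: 671/2 ≈ 335.50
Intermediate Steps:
q(C) = -7/4 + C**3/4 (q(C) = -7/4 + ((C*C)*C)/4 = -7/4 + (C**2*C)/4 = -7/4 + C**3/4)
v = 789 (v = (5 - 2) + 786 = 3 + 786 = 789)
1519 + q(1)*v = 1519 + (-7/4 + (1/4)*1**3)*789 = 1519 + (-7/4 + (1/4)*1)*789 = 1519 + (-7/4 + 1/4)*789 = 1519 - 3/2*789 = 1519 - 2367/2 = 671/2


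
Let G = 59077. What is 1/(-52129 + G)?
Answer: 1/6948 ≈ 0.00014393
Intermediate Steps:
1/(-52129 + G) = 1/(-52129 + 59077) = 1/6948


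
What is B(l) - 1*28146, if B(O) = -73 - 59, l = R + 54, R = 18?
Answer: -28278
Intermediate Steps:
l = 72 (l = 18 + 54 = 72)
B(O) = -132
B(l) - 1*28146 = -132 - 1*28146 = -132 - 28146 = -28278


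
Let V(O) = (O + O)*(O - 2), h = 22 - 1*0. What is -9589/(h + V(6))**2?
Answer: -9589/4900 ≈ -1.9569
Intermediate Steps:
h = 22 (h = 22 + 0 = 22)
V(O) = 2*O*(-2 + O) (V(O) = (2*O)*(-2 + O) = 2*O*(-2 + O))
-9589/(h + V(6))**2 = -9589/(22 + 2*6*(-2 + 6))**2 = -9589/(22 + 2*6*4)**2 = -9589/(22 + 48)**2 = -9589/(70**2) = -9589/4900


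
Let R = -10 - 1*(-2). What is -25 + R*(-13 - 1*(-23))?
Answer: -105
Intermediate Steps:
R = -8 (R = -10 + 2 = -8)
-25 + R*(-13 - 1*(-23)) = -25 - 8*(-13 - 1*(-23)) = -25 - 8*(-13 + 23) = -25 - 8*10 = -25 - 80 = -105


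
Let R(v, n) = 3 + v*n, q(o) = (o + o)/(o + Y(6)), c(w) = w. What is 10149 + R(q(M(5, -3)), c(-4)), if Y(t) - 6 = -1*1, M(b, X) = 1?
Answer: 30452/3 ≈ 10151.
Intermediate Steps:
Y(t) = 5 (Y(t) = 6 - 1*1 = 6 - 1 = 5)
q(o) = 2*o/(5 + o) (q(o) = (o + o)/(o + 5) = (2*o)/(5 + o) = 2*o/(5 + o))
R(v, n) = 3 + n*v
10149 + R(q(M(5, -3)), c(-4)) = 10149 + (3 - 8/(5 + 1)) = 10149 + (3 - 8/6) = 10149 + (3 - 4*⅓) = 10149 + (3 - 4/3) = 10149 + 5/3 = 30452/3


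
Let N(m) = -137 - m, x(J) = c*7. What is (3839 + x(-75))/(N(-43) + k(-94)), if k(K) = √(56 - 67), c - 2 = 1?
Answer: -362840/8847 - 3860*I*√11/8847 ≈ -41.013 - 1.4471*I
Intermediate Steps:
c = 3 (c = 2 + 1 = 3)
x(J) = 21 (x(J) = 3*7 = 21)
k(K) = I*√11 (k(K) = √(-11) = I*√11)
(3839 + x(-75))/(N(-43) + k(-94)) = (3839 + 21)/((-137 - 1*(-43)) + I*√11) = 3860/((-137 + 43) + I*√11) = 3860/(-94 + I*√11)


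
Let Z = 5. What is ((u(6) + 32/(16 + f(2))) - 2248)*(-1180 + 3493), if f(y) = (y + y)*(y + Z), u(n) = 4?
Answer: -57075588/11 ≈ -5.1887e+6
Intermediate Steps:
f(y) = 2*y*(5 + y) (f(y) = (y + y)*(y + 5) = (2*y)*(5 + y) = 2*y*(5 + y))
((u(6) + 32/(16 + f(2))) - 2248)*(-1180 + 3493) = ((4 + 32/(16 + 2*2*(5 + 2))) - 2248)*(-1180 + 3493) = ((4 + 32/(16 + 2*2*7)) - 2248)*2313 = ((4 + 32/(16 + 28)) - 2248)*2313 = ((4 + 32/44) - 2248)*2313 = ((4 + 32*(1/44)) - 2248)*2313 = ((4 + 8/11) - 2248)*2313 = (52/11 - 2248)*2313 = -24676/11*2313 = -57075588/11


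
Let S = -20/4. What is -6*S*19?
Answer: 570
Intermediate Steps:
S = -5 (S = -20*1/4 = -5)
-6*S*19 = -6*(-5)*19 = 30*19 = 570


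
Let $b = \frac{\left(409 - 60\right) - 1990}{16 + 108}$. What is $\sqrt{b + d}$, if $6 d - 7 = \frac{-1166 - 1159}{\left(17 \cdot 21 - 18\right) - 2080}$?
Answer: $\frac{i \sqrt{1242066843687}}{323826} \approx 3.4416 i$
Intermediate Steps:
$b = - \frac{1641}{124}$ ($b = \frac{349 - 1990}{124} = \left(-1641\right) \frac{1}{124} = - \frac{1641}{124} \approx -13.234$)
$d = \frac{7256}{5223}$ ($d = \frac{7}{6} + \frac{\left(-1166 - 1159\right) \frac{1}{\left(17 \cdot 21 - 18\right) - 2080}}{6} = \frac{7}{6} + \frac{\left(-2325\right) \frac{1}{\left(357 - 18\right) - 2080}}{6} = \frac{7}{6} + \frac{\left(-2325\right) \frac{1}{339 - 2080}}{6} = \frac{7}{6} + \frac{\left(-2325\right) \frac{1}{-1741}}{6} = \frac{7}{6} + \frac{\left(-2325\right) \left(- \frac{1}{1741}\right)}{6} = \frac{7}{6} + \frac{1}{6} \cdot \frac{2325}{1741} = \frac{7}{6} + \frac{775}{3482} = \frac{7256}{5223} \approx 1.3892$)
$\sqrt{b + d} = \sqrt{- \frac{1641}{124} + \frac{7256}{5223}} = \sqrt{- \frac{7671199}{647652}} = \frac{i \sqrt{1242066843687}}{323826}$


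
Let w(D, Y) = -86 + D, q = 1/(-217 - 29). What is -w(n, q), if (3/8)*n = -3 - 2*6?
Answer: 126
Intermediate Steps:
q = -1/246 (q = 1/(-246) = -1/246 ≈ -0.0040650)
n = -40 (n = 8*(-3 - 2*6)/3 = 8*(-3 - 12)/3 = (8/3)*(-15) = -40)
-w(n, q) = -(-86 - 40) = -1*(-126) = 126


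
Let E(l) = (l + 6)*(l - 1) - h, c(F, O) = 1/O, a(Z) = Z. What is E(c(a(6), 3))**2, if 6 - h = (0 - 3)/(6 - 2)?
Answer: 156025/1296 ≈ 120.39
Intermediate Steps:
h = 27/4 (h = 6 - (0 - 3)/(6 - 2) = 6 - (-3)/4 = 6 - 1*(-3/4) = 6 + 3/4 = 27/4 ≈ 6.7500)
E(l) = -27/4 + (-1 + l)*(6 + l) (E(l) = (l + 6)*(l - 1) - 1*27/4 = (6 + l)*(-1 + l) - 27/4 = (-1 + l)*(6 + l) - 27/4 = -27/4 + (-1 + l)*(6 + l))
E(c(a(6), 3))**2 = (-51/4 + (1/3)**2 + 5/3)**2 = (-51/4 + (1/3)**2 + 5*(1/3))**2 = (-51/4 + 1/9 + 5/3)**2 = (-395/36)**2 = 156025/1296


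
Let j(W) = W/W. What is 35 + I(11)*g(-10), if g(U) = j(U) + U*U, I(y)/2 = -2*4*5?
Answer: -8045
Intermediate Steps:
I(y) = -80 (I(y) = 2*(-2*4*5) = 2*(-8*5) = 2*(-40) = -80)
j(W) = 1
g(U) = 1 + U**2 (g(U) = 1 + U*U = 1 + U**2)
35 + I(11)*g(-10) = 35 - 80*(1 + (-10)**2) = 35 - 80*(1 + 100) = 35 - 80*101 = 35 - 8080 = -8045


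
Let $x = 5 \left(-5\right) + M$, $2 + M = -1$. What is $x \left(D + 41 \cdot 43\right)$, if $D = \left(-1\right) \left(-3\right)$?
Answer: $-49448$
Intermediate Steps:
$M = -3$ ($M = -2 - 1 = -3$)
$D = 3$
$x = -28$ ($x = 5 \left(-5\right) - 3 = -25 - 3 = -28$)
$x \left(D + 41 \cdot 43\right) = - 28 \left(3 + 41 \cdot 43\right) = - 28 \left(3 + 1763\right) = \left(-28\right) 1766 = -49448$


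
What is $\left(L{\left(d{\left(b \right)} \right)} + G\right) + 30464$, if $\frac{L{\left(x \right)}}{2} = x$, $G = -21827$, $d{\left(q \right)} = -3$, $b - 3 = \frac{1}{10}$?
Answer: $8631$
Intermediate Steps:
$b = \frac{31}{10}$ ($b = 3 + \frac{1}{10} = \frac{31}{10} \approx 3.1$)
$L{\left(x \right)} = 2 x$
$\left(L{\left(d{\left(b \right)} \right)} + G\right) + 30464 = \left(2 \left(-3\right) - 21827\right) + 30464 = \left(-6 - 21827\right) + 30464 = -21833 + 30464 = 8631$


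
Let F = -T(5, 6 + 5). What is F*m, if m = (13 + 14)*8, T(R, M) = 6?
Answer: -1296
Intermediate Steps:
F = -6 (F = -1*6 = -6)
m = 216 (m = 27*8 = 216)
F*m = -6*216 = -1296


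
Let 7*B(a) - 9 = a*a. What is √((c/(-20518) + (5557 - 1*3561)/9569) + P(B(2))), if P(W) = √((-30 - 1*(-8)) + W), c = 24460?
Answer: √(-9478343328965126 + 1376718437827663*I*√987)/98168371 ≈ 1.3437 + 1.67*I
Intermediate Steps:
B(a) = 9/7 + a²/7 (B(a) = 9/7 + (a*a)/7 = 9/7 + a²/7)
P(W) = √(-22 + W) (P(W) = √((-30 + 8) + W) = √(-22 + W))
√((c/(-20518) + (5557 - 1*3561)/9569) + P(B(2))) = √((24460/(-20518) + (5557 - 1*3561)/9569) + √(-22 + (9/7 + (⅐)*2²))) = √((24460*(-1/20518) + (5557 - 3561)*(1/9569)) + √(-22 + (9/7 + (⅐)*4))) = √((-12230/10259 + 1996*(1/9569)) + √(-22 + (9/7 + 4/7))) = √((-12230/10259 + 1996/9569) + √(-22 + 13/7)) = √(-96551906/98168371 + √(-141/7)) = √(-96551906/98168371 + I*√987/7)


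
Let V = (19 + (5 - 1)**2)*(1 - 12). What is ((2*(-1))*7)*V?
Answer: 5390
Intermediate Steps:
V = -385 (V = (19 + 4**2)*(-11) = (19 + 16)*(-11) = 35*(-11) = -385)
((2*(-1))*7)*V = ((2*(-1))*7)*(-385) = -2*7*(-385) = -14*(-385) = 5390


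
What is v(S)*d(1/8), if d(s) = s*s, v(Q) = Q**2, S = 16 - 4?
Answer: 9/4 ≈ 2.2500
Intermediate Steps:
S = 12
d(s) = s**2
v(S)*d(1/8) = 12**2*(1/8)**2 = 144*(1/8)**2 = 144*(1/64) = 9/4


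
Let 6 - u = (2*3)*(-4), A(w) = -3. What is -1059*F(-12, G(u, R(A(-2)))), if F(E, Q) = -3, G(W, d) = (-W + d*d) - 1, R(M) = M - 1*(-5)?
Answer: 3177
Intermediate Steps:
R(M) = 5 + M (R(M) = M + 5 = 5 + M)
u = 30 (u = 6 - 2*3*(-4) = 6 - 6*(-4) = 6 - 1*(-24) = 6 + 24 = 30)
G(W, d) = -1 + d² - W (G(W, d) = (-W + d²) - 1 = (d² - W) - 1 = -1 + d² - W)
-1059*F(-12, G(u, R(A(-2)))) = -1059*(-3) = 3177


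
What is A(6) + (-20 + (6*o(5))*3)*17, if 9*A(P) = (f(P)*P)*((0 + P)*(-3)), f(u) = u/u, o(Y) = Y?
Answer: 1178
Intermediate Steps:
f(u) = 1
A(P) = -P²/3 (A(P) = ((1*P)*((0 + P)*(-3)))/9 = (P*(P*(-3)))/9 = (P*(-3*P))/9 = (-3*P²)/9 = -P²/3)
A(6) + (-20 + (6*o(5))*3)*17 = -⅓*6² + (-20 + (6*5)*3)*17 = -⅓*36 + (-20 + 30*3)*17 = -12 + (-20 + 90)*17 = -12 + 70*17 = -12 + 1190 = 1178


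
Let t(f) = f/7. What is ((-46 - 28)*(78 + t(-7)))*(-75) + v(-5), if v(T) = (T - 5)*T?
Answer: 427400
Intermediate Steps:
v(T) = T*(-5 + T) (v(T) = (-5 + T)*T = T*(-5 + T))
t(f) = f/7 (t(f) = f*(⅐) = f/7)
((-46 - 28)*(78 + t(-7)))*(-75) + v(-5) = ((-46 - 28)*(78 + (⅐)*(-7)))*(-75) - 5*(-5 - 5) = -74*(78 - 1)*(-75) - 5*(-10) = -74*77*(-75) + 50 = -5698*(-75) + 50 = 427350 + 50 = 427400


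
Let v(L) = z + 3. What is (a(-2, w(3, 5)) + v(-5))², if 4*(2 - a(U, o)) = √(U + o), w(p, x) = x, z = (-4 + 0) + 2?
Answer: (12 - √3)²/16 ≈ 6.5894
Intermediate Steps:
z = -2 (z = -4 + 2 = -2)
a(U, o) = 2 - √(U + o)/4
v(L) = 1 (v(L) = -2 + 3 = 1)
(a(-2, w(3, 5)) + v(-5))² = ((2 - √(-2 + 5)/4) + 1)² = ((2 - √3/4) + 1)² = (3 - √3/4)²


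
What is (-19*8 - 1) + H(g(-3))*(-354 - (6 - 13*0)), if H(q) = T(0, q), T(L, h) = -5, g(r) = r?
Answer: 1647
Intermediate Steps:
H(q) = -5
(-19*8 - 1) + H(g(-3))*(-354 - (6 - 13*0)) = (-19*8 - 1) - 5*(-354 - (6 - 13*0)) = (-152 - 1) - 5*(-354 - (6 + 0)) = -153 - 5*(-354 - 1*6) = -153 - 5*(-354 - 6) = -153 - 5*(-360) = -153 + 1800 = 1647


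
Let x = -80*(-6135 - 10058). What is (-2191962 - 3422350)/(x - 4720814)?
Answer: 2807156/1712687 ≈ 1.6390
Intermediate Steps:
x = 1295440 (x = -80*(-16193) = 1295440)
(-2191962 - 3422350)/(x - 4720814) = (-2191962 - 3422350)/(1295440 - 4720814) = -5614312/(-3425374) = -5614312*(-1/3425374) = 2807156/1712687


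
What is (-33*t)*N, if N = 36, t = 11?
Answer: -13068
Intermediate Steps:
(-33*t)*N = -33*11*36 = -363*36 = -13068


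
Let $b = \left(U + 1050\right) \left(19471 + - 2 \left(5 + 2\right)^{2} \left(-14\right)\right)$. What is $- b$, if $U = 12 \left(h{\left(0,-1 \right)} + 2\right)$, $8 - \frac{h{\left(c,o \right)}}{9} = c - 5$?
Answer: $-51648954$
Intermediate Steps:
$h{\left(c,o \right)} = 117 - 9 c$ ($h{\left(c,o \right)} = 72 - 9 \left(c - 5\right) = 72 - 9 \left(-5 + c\right) = 72 - \left(-45 + 9 c\right) = 117 - 9 c$)
$U = 1428$ ($U = 12 \left(\left(117 - 0\right) + 2\right) = 12 \left(\left(117 + 0\right) + 2\right) = 12 \left(117 + 2\right) = 12 \cdot 119 = 1428$)
$b = 51648954$ ($b = \left(1428 + 1050\right) \left(19471 + - 2 \left(5 + 2\right)^{2} \left(-14\right)\right) = 2478 \left(19471 + - 2 \cdot 7^{2} \left(-14\right)\right) = 2478 \left(19471 + \left(-2\right) 49 \left(-14\right)\right) = 2478 \left(19471 - -1372\right) = 2478 \left(19471 + 1372\right) = 2478 \cdot 20843 = 51648954$)
$- b = \left(-1\right) 51648954 = -51648954$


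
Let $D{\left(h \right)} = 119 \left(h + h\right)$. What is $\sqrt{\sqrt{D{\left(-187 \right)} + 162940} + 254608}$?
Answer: $\sqrt{254608 + \sqrt{118434}} \approx 504.93$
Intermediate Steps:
$D{\left(h \right)} = 238 h$ ($D{\left(h \right)} = 119 \cdot 2 h = 238 h$)
$\sqrt{\sqrt{D{\left(-187 \right)} + 162940} + 254608} = \sqrt{\sqrt{238 \left(-187\right) + 162940} + 254608} = \sqrt{\sqrt{-44506 + 162940} + 254608} = \sqrt{\sqrt{118434} + 254608} = \sqrt{254608 + \sqrt{118434}}$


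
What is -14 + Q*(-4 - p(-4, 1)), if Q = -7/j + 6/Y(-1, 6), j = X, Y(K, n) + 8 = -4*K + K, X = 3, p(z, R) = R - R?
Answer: 2/15 ≈ 0.13333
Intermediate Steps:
p(z, R) = 0
Y(K, n) = -8 - 3*K (Y(K, n) = -8 + (-4*K + K) = -8 - 3*K)
j = 3
Q = -53/15 (Q = -7/3 + 6/(-8 - 3*(-1)) = -7*⅓ + 6/(-8 + 3) = -7/3 + 6/(-5) = -7/3 + 6*(-⅕) = -7/3 - 6/5 = -53/15 ≈ -3.5333)
-14 + Q*(-4 - p(-4, 1)) = -14 - 53*(-4 - 1*0)/15 = -14 - 53*(-4 + 0)/15 = -14 - 53/15*(-4) = -14 + 212/15 = 2/15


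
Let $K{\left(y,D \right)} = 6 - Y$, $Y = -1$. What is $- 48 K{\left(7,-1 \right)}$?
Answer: $-336$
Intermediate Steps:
$K{\left(y,D \right)} = 7$ ($K{\left(y,D \right)} = 6 - -1 = 6 + 1 = 7$)
$- 48 K{\left(7,-1 \right)} = \left(-48\right) 7 = -336$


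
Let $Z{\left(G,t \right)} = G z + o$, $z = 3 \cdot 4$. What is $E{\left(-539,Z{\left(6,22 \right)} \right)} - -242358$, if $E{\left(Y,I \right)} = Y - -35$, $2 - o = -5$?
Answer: $241854$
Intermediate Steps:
$z = 12$
$o = 7$ ($o = 2 - -5 = 2 + 5 = 7$)
$Z{\left(G,t \right)} = 7 + 12 G$ ($Z{\left(G,t \right)} = G 12 + 7 = 12 G + 7 = 7 + 12 G$)
$E{\left(Y,I \right)} = 35 + Y$ ($E{\left(Y,I \right)} = Y + 35 = 35 + Y$)
$E{\left(-539,Z{\left(6,22 \right)} \right)} - -242358 = \left(35 - 539\right) - -242358 = -504 + 242358 = 241854$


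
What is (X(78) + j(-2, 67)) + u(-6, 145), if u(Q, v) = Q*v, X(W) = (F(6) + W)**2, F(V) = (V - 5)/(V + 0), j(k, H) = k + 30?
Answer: 189649/36 ≈ 5268.0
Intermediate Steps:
j(k, H) = 30 + k
F(V) = (-5 + V)/V
X(W) = (1/6 + W)**2 (X(W) = ((-5 + 6)/6 + W)**2 = ((1/6)*1 + W)**2 = (1/6 + W)**2)
(X(78) + j(-2, 67)) + u(-6, 145) = ((1 + 6*78)**2/36 + (30 - 2)) - 6*145 = ((1 + 468)**2/36 + 28) - 870 = ((1/36)*469**2 + 28) - 870 = ((1/36)*219961 + 28) - 870 = (219961/36 + 28) - 870 = 220969/36 - 870 = 189649/36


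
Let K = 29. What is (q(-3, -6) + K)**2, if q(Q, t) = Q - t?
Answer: 1024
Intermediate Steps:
(q(-3, -6) + K)**2 = ((-3 - 1*(-6)) + 29)**2 = ((-3 + 6) + 29)**2 = (3 + 29)**2 = 32**2 = 1024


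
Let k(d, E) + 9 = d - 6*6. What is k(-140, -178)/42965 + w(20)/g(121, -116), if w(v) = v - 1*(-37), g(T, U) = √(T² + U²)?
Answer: -37/8593 + 57*√28097/28097 ≈ 0.33575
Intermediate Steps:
k(d, E) = -45 + d (k(d, E) = -9 + (d - 6*6) = -9 + (d - 36) = -9 + (-36 + d) = -45 + d)
w(v) = 37 + v (w(v) = v + 37 = 37 + v)
k(-140, -178)/42965 + w(20)/g(121, -116) = (-45 - 140)/42965 + (37 + 20)/(√(121² + (-116)²)) = -185*1/42965 + 57/(√(14641 + 13456)) = -37/8593 + 57/(√28097) = -37/8593 + 57*(√28097/28097) = -37/8593 + 57*√28097/28097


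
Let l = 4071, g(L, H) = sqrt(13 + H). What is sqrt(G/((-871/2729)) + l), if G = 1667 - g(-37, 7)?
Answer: sqrt(-873963142 + 4753918*sqrt(5))/871 ≈ 33.734*I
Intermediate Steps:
G = 1667 - 2*sqrt(5) (G = 1667 - sqrt(13 + 7) = 1667 - sqrt(20) = 1667 - 2*sqrt(5) ≈ 1662.5)
sqrt(G/((-871/2729)) + l) = sqrt((1667 - 2*sqrt(5))/((-871/2729)) + 4071) = sqrt((1667 - 2*sqrt(5))/((-871*1/2729)) + 4071) = sqrt((1667 - 2*sqrt(5))/(-871/2729) + 4071) = sqrt((1667 - 2*sqrt(5))*(-2729/871) + 4071) = sqrt((-4549243/871 + 5458*sqrt(5)/871) + 4071) = sqrt(-1003402/871 + 5458*sqrt(5)/871)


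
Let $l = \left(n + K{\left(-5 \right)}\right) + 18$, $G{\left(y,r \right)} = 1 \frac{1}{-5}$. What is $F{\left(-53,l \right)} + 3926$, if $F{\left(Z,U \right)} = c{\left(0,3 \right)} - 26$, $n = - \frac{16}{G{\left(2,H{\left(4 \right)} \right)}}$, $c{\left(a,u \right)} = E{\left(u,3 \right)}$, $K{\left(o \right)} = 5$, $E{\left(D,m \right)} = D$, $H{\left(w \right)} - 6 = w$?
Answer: $3903$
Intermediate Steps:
$H{\left(w \right)} = 6 + w$
$G{\left(y,r \right)} = - \frac{1}{5}$ ($G{\left(y,r \right)} = 1 \left(- \frac{1}{5}\right) = - \frac{1}{5}$)
$c{\left(a,u \right)} = u$
$n = 80$ ($n = - \frac{16}{- \frac{1}{5}} = \left(-16\right) \left(-5\right) = 80$)
$l = 103$ ($l = \left(80 + 5\right) + 18 = 85 + 18 = 103$)
$F{\left(Z,U \right)} = -23$ ($F{\left(Z,U \right)} = 3 - 26 = -23$)
$F{\left(-53,l \right)} + 3926 = -23 + 3926 = 3903$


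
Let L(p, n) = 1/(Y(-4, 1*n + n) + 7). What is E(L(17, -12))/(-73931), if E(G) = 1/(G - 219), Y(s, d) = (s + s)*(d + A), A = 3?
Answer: 175/2833331644 ≈ 6.1765e-8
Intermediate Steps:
Y(s, d) = 2*s*(3 + d) (Y(s, d) = (s + s)*(d + 3) = (2*s)*(3 + d) = 2*s*(3 + d))
L(p, n) = 1/(-17 - 16*n) (L(p, n) = 1/(2*(-4)*(3 + (1*n + n)) + 7) = 1/(2*(-4)*(3 + (n + n)) + 7) = 1/(2*(-4)*(3 + 2*n) + 7) = 1/((-24 - 16*n) + 7) = 1/(-17 - 16*n))
E(G) = 1/(-219 + G)
E(L(17, -12))/(-73931) = 1/(-219 - 1/(17 + 16*(-12))*(-73931)) = -1/73931/(-219 - 1/(17 - 192)) = -1/73931/(-219 - 1/(-175)) = -1/73931/(-219 - 1*(-1/175)) = -1/73931/(-219 + 1/175) = -1/73931/(-38324/175) = -175/38324*(-1/73931) = 175/2833331644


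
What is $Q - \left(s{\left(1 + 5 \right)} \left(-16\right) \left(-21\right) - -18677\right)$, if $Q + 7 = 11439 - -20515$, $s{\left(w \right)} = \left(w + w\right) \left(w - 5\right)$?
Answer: $9238$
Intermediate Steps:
$s{\left(w \right)} = 2 w \left(-5 + w\right)$
$Q = 31947$ ($Q = -7 + \left(11439 - -20515\right) = -7 + \left(11439 + 20515\right) = -7 + 31954 = 31947$)
$Q - \left(s{\left(1 + 5 \right)} \left(-16\right) \left(-21\right) - -18677\right) = 31947 - \left(2 \left(1 + 5\right) \left(-5 + \left(1 + 5\right)\right) \left(-16\right) \left(-21\right) - -18677\right) = 31947 - \left(2 \cdot 6 \left(-5 + 6\right) \left(-16\right) \left(-21\right) + 18677\right) = 31947 - \left(2 \cdot 6 \cdot 1 \left(-16\right) \left(-21\right) + 18677\right) = 31947 - \left(12 \left(-16\right) \left(-21\right) + 18677\right) = 31947 - \left(\left(-192\right) \left(-21\right) + 18677\right) = 31947 - \left(4032 + 18677\right) = 31947 - 22709 = 9238$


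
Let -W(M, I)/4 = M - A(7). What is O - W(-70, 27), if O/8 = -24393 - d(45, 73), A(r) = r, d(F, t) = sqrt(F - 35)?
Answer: -195452 - 8*sqrt(10) ≈ -1.9548e+5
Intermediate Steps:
d(F, t) = sqrt(-35 + F)
W(M, I) = 28 - 4*M (W(M, I) = -4*(M - 1*7) = -4*(M - 7) = -4*(-7 + M) = 28 - 4*M)
O = -195144 - 8*sqrt(10) (O = 8*(-24393 - sqrt(-35 + 45)) = 8*(-24393 - sqrt(10)) = -195144 - 8*sqrt(10) ≈ -1.9517e+5)
O - W(-70, 27) = (-195144 - 8*sqrt(10)) - (28 - 4*(-70)) = (-195144 - 8*sqrt(10)) - (28 + 280) = (-195144 - 8*sqrt(10)) - 1*308 = (-195144 - 8*sqrt(10)) - 308 = -195452 - 8*sqrt(10)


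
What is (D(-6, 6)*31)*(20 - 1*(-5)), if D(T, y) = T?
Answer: -4650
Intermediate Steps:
(D(-6, 6)*31)*(20 - 1*(-5)) = (-6*31)*(20 - 1*(-5)) = -186*(20 + 5) = -186*25 = -4650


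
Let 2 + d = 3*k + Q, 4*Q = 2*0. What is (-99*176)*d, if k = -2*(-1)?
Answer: -69696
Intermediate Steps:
Q = 0 (Q = (2*0)/4 = (1/4)*0 = 0)
k = 2
d = 4 (d = -2 + (3*2 + 0) = -2 + (6 + 0) = -2 + 6 = 4)
(-99*176)*d = -99*176*4 = -17424*4 = -69696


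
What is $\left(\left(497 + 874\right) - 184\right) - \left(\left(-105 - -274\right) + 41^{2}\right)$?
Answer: $-663$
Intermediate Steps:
$\left(\left(497 + 874\right) - 184\right) - \left(\left(-105 - -274\right) + 41^{2}\right) = \left(1371 - 184\right) - \left(\left(-105 + 274\right) + 1681\right) = 1187 - \left(169 + 1681\right) = 1187 - 1850 = -663$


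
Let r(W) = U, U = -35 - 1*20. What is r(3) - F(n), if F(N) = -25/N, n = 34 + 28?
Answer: -3385/62 ≈ -54.597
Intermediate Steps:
n = 62
U = -55 (U = -35 - 20 = -55)
r(W) = -55
r(3) - F(n) = -55 - (-25)/62 = -55 - 1*(-25/62) = -55 + 25/62 = -3385/62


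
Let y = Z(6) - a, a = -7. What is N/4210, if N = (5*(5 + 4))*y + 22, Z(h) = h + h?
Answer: 877/4210 ≈ 0.20831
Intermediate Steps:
Z(h) = 2*h
y = 19 (y = 2*6 - 1*(-7) = 12 + 7 = 19)
N = 877 (N = (5*(5 + 4))*19 + 22 = (5*9)*19 + 22 = 45*19 + 22 = 855 + 22 = 877)
N/4210 = 877/4210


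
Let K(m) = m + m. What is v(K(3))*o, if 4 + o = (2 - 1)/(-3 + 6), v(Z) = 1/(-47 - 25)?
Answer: 11/216 ≈ 0.050926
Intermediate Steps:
K(m) = 2*m
v(Z) = -1/72 (v(Z) = 1/(-72) = -1/72)
o = -11/3 (o = -4 + (2 - 1)/(-3 + 6) = -4 + 1/3 = -4 + 1*(⅓) = -4 + ⅓ = -11/3 ≈ -3.6667)
v(K(3))*o = -1/72*(-11/3) = 11/216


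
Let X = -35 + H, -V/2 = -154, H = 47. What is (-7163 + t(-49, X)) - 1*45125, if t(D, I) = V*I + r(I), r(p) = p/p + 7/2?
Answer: -97175/2 ≈ -48588.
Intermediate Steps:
r(p) = 9/2 (r(p) = 1 + 7*(1/2) = 1 + 7/2 = 9/2)
V = 308 (V = -2*(-154) = 308)
X = 12 (X = -35 + 47 = 12)
t(D, I) = 9/2 + 308*I (t(D, I) = 308*I + 9/2 = 9/2 + 308*I)
(-7163 + t(-49, X)) - 1*45125 = (-7163 + (9/2 + 308*12)) - 1*45125 = (-7163 + (9/2 + 3696)) - 45125 = (-7163 + 7401/2) - 45125 = -6925/2 - 45125 = -97175/2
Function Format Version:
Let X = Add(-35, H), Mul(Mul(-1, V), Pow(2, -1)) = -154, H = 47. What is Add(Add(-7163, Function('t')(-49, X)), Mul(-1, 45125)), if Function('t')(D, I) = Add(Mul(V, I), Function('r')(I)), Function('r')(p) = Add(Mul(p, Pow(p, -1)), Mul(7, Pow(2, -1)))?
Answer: Rational(-97175, 2) ≈ -48588.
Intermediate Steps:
Function('r')(p) = Rational(9, 2) (Function('r')(p) = Add(1, Mul(7, Rational(1, 2))) = Add(1, Rational(7, 2)) = Rational(9, 2))
V = 308 (V = Mul(-2, -154) = 308)
X = 12 (X = Add(-35, 47) = 12)
Function('t')(D, I) = Add(Rational(9, 2), Mul(308, I)) (Function('t')(D, I) = Add(Mul(308, I), Rational(9, 2)) = Add(Rational(9, 2), Mul(308, I)))
Add(Add(-7163, Function('t')(-49, X)), Mul(-1, 45125)) = Add(Add(-7163, Add(Rational(9, 2), Mul(308, 12))), Mul(-1, 45125)) = Add(Add(-7163, Add(Rational(9, 2), 3696)), -45125) = Add(Add(-7163, Rational(7401, 2)), -45125) = Add(Rational(-6925, 2), -45125) = Rational(-97175, 2)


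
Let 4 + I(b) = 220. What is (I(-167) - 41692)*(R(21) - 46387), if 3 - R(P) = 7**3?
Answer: 1938049052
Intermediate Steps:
I(b) = 216 (I(b) = -4 + 220 = 216)
R(P) = -340 (R(P) = 3 - 1*7**3 = 3 - 1*343 = 3 - 343 = -340)
(I(-167) - 41692)*(R(21) - 46387) = (216 - 41692)*(-340 - 46387) = -41476*(-46727) = 1938049052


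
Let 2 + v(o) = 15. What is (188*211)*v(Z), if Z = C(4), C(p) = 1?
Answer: 515684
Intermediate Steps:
Z = 1
v(o) = 13 (v(o) = -2 + 15 = 13)
(188*211)*v(Z) = (188*211)*13 = 39668*13 = 515684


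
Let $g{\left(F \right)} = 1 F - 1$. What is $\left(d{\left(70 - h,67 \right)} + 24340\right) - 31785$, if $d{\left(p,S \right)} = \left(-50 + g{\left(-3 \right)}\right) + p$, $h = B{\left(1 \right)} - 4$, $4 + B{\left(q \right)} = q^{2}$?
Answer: $-7422$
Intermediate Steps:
$B{\left(q \right)} = -4 + q^{2}$
$h = -7$ ($h = \left(-4 + 1^{2}\right) - 4 = \left(-4 + 1\right) - 4 = -3 - 4 = -7$)
$g{\left(F \right)} = -1 + F$ ($g{\left(F \right)} = F - 1 = -1 + F$)
$d{\left(p,S \right)} = -54 + p$ ($d{\left(p,S \right)} = \left(-50 - 4\right) + p = -54 + p$)
$\left(d{\left(70 - h,67 \right)} + 24340\right) - 31785 = \left(\left(-54 + \left(70 - -7\right)\right) + 24340\right) - 31785 = \left(\left(-54 + \left(70 + 7\right)\right) + 24340\right) - 31785 = \left(\left(-54 + 77\right) + 24340\right) - 31785 = \left(23 + 24340\right) - 31785 = 24363 - 31785 = -7422$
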